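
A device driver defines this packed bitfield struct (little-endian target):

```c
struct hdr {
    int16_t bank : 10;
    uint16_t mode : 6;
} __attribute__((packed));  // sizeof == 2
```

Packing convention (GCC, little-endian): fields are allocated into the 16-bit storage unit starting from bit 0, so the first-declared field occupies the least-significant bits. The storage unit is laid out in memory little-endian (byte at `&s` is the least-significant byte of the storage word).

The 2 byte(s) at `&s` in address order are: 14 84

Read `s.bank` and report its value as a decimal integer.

20

[0]=0x14 [1]=0x84 (little-endian) → word 0x8414
bank [0+:10] = (word>>0) & 0x3ff = 20  ←
mode [10+:6] = (word>>10) & 0x3f = 33
bank signed 10b, MSB=0: value = 20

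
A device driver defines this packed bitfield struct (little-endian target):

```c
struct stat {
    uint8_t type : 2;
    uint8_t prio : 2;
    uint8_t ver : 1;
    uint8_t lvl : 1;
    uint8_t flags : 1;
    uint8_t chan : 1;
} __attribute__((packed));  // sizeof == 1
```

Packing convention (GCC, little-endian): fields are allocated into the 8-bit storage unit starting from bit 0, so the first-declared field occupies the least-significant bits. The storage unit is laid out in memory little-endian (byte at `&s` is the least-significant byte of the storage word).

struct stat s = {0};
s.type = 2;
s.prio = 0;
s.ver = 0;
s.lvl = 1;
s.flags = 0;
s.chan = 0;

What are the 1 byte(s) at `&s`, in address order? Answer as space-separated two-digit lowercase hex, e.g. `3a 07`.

22

type:2 = 2 → 0x2 << 0 → word 0x02
prio:2 = 0 → 0x0 << 2 → word 0x02
ver:1 = 0 → 0x0 << 4 → word 0x02
lvl:1 = 1 → 0x1 << 5 → word 0x22
flags:1 = 0 → 0x0 << 6 → word 0x22
chan:1 = 0 → 0x0 << 7 → word 0x22
word = 0x22 → little-endian bytes:
  [0]=0x22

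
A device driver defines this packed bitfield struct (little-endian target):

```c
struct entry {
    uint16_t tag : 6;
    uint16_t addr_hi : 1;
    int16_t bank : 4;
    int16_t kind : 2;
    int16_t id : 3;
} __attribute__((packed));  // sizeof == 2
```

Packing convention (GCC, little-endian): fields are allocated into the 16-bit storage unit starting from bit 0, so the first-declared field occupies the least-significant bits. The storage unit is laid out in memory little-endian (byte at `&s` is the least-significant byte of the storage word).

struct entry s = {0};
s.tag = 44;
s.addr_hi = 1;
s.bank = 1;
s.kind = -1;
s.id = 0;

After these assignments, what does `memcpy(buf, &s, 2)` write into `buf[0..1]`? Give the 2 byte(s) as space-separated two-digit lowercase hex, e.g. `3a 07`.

ec 18

[0+:6] tag=44 & 0x3f = 0x2c; word=0x002c
[6+:1] addr_hi=1 & 0x1 = 0x1; word=0x006c
[7+:4] bank=1 & 0xf = 0x1; word=0x00ec
[11+:2] kind=-1 & 0x3 = 0x3; word=0x18ec
[13+:3] id=0 & 0x7 = 0x0; word=0x18ec
word = 0x18ec → little-endian bytes:
  [0]=0xec  [1]=0x18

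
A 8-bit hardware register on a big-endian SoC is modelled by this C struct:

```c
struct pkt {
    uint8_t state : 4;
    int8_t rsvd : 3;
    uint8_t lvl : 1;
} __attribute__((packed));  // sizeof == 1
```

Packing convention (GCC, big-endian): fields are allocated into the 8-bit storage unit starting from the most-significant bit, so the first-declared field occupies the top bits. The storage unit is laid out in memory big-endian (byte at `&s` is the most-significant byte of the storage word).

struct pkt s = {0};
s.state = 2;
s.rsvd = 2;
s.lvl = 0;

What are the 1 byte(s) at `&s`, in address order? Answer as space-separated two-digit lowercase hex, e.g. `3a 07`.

state (4b) val=2 bits=0x2 at bit 4: 0x20
rsvd (3b) val=2 bits=0x2 at bit 1: 0x24
lvl (1b) val=0 bits=0x0 at bit 0: 0x24
word = 0x24 → big-endian bytes:
  [0]=0x24

24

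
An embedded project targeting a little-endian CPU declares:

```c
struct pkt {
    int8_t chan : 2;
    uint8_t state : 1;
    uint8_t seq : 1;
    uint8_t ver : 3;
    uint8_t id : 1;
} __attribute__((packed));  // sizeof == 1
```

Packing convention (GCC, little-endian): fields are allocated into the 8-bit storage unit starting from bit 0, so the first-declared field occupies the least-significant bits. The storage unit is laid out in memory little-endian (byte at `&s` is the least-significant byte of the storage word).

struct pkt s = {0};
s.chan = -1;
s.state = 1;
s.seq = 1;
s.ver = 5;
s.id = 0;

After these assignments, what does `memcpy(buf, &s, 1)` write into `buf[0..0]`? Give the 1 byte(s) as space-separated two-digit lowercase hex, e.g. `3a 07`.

5f

chan (2b) val=-1 bits=0x3 at bit 0: 0x03
state (1b) val=1 bits=0x1 at bit 2: 0x07
seq (1b) val=1 bits=0x1 at bit 3: 0x0f
ver (3b) val=5 bits=0x5 at bit 4: 0x5f
id (1b) val=0 bits=0x0 at bit 7: 0x5f
word = 0x5f → little-endian bytes:
  [0]=0x5f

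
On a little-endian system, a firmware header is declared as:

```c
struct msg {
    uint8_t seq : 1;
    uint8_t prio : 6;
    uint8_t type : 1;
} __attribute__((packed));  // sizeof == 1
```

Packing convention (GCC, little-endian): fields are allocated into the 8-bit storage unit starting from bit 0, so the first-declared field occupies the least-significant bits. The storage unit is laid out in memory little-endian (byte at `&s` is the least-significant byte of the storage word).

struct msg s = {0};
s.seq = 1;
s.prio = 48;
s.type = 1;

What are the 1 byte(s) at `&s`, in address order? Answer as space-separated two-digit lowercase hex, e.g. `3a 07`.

[0+:1] seq=1 & 0x1 = 0x1; word=0x01
[1+:6] prio=48 & 0x3f = 0x30; word=0x61
[7+:1] type=1 & 0x1 = 0x1; word=0xe1
word = 0xe1 → little-endian bytes:
  [0]=0xe1

e1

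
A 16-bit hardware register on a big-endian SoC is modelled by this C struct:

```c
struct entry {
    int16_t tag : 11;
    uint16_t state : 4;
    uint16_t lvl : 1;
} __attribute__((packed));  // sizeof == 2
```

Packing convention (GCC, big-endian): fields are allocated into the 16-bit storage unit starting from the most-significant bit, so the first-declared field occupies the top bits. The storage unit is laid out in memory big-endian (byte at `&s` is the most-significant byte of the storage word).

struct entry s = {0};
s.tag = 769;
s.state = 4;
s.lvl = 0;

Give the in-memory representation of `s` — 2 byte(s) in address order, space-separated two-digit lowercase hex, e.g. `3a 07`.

[5+:11] tag=769 & 0x7ff = 0x301; word=0x6020
[1+:4] state=4 & 0xf = 0x4; word=0x6028
[0+:1] lvl=0 & 0x1 = 0x0; word=0x6028
word = 0x6028 → big-endian bytes:
  [0]=0x60  [1]=0x28

60 28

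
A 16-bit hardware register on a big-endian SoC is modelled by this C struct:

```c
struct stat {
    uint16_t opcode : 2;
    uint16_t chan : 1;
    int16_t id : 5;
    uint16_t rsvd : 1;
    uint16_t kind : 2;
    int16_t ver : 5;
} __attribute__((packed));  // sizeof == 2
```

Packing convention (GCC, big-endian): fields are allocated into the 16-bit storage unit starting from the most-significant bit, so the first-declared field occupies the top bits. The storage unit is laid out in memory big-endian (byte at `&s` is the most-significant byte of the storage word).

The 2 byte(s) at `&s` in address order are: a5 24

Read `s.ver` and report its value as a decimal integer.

4

[0]=0xa5 [1]=0x24 (big-endian) → word 0xa524
opcode [14+:2] = (word>>14) & 0x3 = 2
chan [13+:1] = (word>>13) & 0x1 = 1
id [8+:5] = (word>>8) & 0x1f = 5
rsvd [7+:1] = (word>>7) & 0x1 = 0
kind [5+:2] = (word>>5) & 0x3 = 1
ver [0+:5] = (word>>0) & 0x1f = 4  ←
ver signed 5b, MSB=0: value = 4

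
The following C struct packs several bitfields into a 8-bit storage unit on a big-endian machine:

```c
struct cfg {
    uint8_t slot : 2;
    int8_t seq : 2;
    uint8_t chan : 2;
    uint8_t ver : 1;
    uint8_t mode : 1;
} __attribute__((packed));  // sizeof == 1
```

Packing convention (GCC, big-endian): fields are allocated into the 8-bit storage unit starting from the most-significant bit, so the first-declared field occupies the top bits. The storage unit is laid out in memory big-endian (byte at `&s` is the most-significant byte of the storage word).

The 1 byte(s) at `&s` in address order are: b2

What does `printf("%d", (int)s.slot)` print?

2

[0]=0xb2 (big-endian) → word 0xb2
slot:2 @ bit 6 → (0xb2>>6)&0x3 = 0x2  ←
seq:2 @ bit 4 → (0xb2>>4)&0x3 = 0x3
chan:2 @ bit 2 → (0xb2>>2)&0x3 = 0x0
ver:1 @ bit 1 → (0xb2>>1)&0x1 = 0x1
mode:1 @ bit 0 → (0xb2>>0)&0x1 = 0x0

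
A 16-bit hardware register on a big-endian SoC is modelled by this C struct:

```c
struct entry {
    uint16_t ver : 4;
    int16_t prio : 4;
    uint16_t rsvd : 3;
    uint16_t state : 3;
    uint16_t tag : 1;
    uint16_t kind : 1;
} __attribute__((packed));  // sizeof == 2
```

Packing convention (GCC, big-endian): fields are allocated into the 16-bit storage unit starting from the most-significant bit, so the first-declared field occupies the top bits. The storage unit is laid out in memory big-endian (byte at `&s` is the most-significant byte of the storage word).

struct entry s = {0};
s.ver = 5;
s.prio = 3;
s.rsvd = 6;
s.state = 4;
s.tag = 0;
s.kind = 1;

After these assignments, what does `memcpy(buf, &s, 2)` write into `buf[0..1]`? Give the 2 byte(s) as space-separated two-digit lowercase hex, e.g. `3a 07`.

53 d1

ver:4 = 5 → 0x5 << 12 → word 0x5000
prio:4 = 3 → 0x3 << 8 → word 0x5300
rsvd:3 = 6 → 0x6 << 5 → word 0x53c0
state:3 = 4 → 0x4 << 2 → word 0x53d0
tag:1 = 0 → 0x0 << 1 → word 0x53d0
kind:1 = 1 → 0x1 << 0 → word 0x53d1
word = 0x53d1 → big-endian bytes:
  [0]=0x53  [1]=0xd1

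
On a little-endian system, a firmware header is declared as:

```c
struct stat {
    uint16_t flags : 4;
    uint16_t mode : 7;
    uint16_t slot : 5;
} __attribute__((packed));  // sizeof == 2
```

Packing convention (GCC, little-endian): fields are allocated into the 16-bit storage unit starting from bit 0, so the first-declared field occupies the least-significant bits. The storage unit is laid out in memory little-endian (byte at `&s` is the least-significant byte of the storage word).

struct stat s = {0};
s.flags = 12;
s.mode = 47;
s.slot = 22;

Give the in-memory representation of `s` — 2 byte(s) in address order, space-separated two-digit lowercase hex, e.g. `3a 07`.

fc b2

flags (4b) val=12 bits=0xc at bit 0: 0x000c
mode (7b) val=47 bits=0x2f at bit 4: 0x02fc
slot (5b) val=22 bits=0x16 at bit 11: 0xb2fc
word = 0xb2fc → little-endian bytes:
  [0]=0xfc  [1]=0xb2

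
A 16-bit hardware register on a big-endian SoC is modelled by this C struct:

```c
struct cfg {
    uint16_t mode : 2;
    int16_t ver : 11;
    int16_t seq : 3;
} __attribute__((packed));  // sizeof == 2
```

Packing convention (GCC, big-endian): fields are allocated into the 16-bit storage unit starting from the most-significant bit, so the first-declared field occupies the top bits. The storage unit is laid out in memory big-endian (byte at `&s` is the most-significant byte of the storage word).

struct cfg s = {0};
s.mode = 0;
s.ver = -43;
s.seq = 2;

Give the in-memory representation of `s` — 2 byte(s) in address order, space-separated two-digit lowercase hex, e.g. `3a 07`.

3e aa

mode (2b) val=0 bits=0x0 at bit 14: 0x0000
ver (11b) val=-43 bits=0x7d5 at bit 3: 0x3ea8
seq (3b) val=2 bits=0x2 at bit 0: 0x3eaa
word = 0x3eaa → big-endian bytes:
  [0]=0x3e  [1]=0xaa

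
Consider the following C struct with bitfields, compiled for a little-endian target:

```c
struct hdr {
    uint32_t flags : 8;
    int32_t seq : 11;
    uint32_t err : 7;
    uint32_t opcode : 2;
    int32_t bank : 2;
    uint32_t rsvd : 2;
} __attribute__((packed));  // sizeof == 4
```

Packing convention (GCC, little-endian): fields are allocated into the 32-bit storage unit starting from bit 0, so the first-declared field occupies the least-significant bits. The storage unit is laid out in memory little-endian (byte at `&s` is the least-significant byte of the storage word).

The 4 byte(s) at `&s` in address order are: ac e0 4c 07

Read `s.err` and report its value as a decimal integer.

[0]=0xac [1]=0xe0 [2]=0x4c [3]=0x07 (little-endian) → word 0x074ce0ac
flags [0+:8] = (word>>0) & 0xff = 172
seq [8+:11] = (word>>8) & 0x7ff = 1248
err [19+:7] = (word>>19) & 0x7f = 105  ←
opcode [26+:2] = (word>>26) & 0x3 = 1
bank [28+:2] = (word>>28) & 0x3 = 0
rsvd [30+:2] = (word>>30) & 0x3 = 0

105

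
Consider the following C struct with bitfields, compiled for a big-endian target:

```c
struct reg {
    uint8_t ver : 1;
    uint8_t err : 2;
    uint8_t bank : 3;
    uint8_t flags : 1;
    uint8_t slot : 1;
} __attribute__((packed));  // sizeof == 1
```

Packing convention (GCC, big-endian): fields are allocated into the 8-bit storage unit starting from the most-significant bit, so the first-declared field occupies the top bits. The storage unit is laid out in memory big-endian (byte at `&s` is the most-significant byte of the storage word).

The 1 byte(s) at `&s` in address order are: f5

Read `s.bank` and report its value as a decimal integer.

[0]=0xf5 (big-endian) → word 0xf5
ver:1 @ bit 7 → (0xf5>>7)&0x1 = 0x1
err:2 @ bit 5 → (0xf5>>5)&0x3 = 0x3
bank:3 @ bit 2 → (0xf5>>2)&0x7 = 0x5  ←
flags:1 @ bit 1 → (0xf5>>1)&0x1 = 0x0
slot:1 @ bit 0 → (0xf5>>0)&0x1 = 0x1

5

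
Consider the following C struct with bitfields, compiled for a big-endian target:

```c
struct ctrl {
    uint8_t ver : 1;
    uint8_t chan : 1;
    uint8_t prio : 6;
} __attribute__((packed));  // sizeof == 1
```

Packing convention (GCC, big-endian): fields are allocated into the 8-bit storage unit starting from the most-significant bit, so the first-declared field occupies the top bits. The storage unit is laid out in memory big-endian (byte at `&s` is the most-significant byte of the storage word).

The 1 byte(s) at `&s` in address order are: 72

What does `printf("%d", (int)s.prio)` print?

50

[0]=0x72 (big-endian) → word 0x72
ver:1 @ bit 7 → (0x72>>7)&0x1 = 0x0
chan:1 @ bit 6 → (0x72>>6)&0x1 = 0x1
prio:6 @ bit 0 → (0x72>>0)&0x3f = 0x32  ←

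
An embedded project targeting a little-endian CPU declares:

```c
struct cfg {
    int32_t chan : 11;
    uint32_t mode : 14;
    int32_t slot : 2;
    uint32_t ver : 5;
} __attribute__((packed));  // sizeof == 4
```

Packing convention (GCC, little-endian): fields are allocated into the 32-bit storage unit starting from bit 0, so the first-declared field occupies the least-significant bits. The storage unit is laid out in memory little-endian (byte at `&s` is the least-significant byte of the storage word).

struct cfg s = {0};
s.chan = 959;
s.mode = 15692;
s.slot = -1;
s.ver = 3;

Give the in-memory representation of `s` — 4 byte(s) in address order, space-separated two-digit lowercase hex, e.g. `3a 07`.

bf 63 ea 1f

chan (11b) val=959 bits=0x3bf at bit 0: 0x000003bf
mode (14b) val=15692 bits=0x3d4c at bit 11: 0x01ea63bf
slot (2b) val=-1 bits=0x3 at bit 25: 0x07ea63bf
ver (5b) val=3 bits=0x3 at bit 27: 0x1fea63bf
word = 0x1fea63bf → little-endian bytes:
  [0]=0xbf  [1]=0x63  [2]=0xea  [3]=0x1f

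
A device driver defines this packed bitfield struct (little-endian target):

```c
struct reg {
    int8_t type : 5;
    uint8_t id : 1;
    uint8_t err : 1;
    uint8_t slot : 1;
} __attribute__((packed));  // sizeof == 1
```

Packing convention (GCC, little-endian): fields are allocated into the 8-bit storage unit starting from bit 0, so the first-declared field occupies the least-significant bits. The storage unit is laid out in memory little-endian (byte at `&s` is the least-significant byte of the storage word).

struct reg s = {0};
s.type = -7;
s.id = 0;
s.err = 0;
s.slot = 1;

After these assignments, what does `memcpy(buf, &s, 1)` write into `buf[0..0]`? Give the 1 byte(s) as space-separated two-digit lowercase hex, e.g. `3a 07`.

99

[0+:5] type=-7 & 0x1f = 0x19; word=0x19
[5+:1] id=0 & 0x1 = 0x0; word=0x19
[6+:1] err=0 & 0x1 = 0x0; word=0x19
[7+:1] slot=1 & 0x1 = 0x1; word=0x99
word = 0x99 → little-endian bytes:
  [0]=0x99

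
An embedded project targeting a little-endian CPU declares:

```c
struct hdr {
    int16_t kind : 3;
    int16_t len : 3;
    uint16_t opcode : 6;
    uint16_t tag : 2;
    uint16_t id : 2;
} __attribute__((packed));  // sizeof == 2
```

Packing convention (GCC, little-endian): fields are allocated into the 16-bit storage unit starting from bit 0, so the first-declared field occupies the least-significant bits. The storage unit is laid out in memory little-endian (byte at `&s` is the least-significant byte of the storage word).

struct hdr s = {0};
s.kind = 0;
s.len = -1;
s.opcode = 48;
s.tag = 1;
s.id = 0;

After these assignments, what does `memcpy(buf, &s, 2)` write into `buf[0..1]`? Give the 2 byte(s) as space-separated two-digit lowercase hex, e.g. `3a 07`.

[0+:3] kind=0 & 0x7 = 0x0; word=0x0000
[3+:3] len=-1 & 0x7 = 0x7; word=0x0038
[6+:6] opcode=48 & 0x3f = 0x30; word=0x0c38
[12+:2] tag=1 & 0x3 = 0x1; word=0x1c38
[14+:2] id=0 & 0x3 = 0x0; word=0x1c38
word = 0x1c38 → little-endian bytes:
  [0]=0x38  [1]=0x1c

38 1c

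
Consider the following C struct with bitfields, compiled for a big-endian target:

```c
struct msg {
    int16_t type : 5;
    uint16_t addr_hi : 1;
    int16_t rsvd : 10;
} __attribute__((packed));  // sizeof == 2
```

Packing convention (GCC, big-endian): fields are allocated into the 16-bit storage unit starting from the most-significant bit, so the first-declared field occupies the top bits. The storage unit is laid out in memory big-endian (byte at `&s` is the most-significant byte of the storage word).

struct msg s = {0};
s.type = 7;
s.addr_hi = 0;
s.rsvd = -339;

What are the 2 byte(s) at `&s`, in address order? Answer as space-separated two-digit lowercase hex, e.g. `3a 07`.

3a ad

type:5 = 7 → 0x7 << 11 → word 0x3800
addr_hi:1 = 0 → 0x0 << 10 → word 0x3800
rsvd:10 = -339 → 0x2ad << 0 → word 0x3aad
word = 0x3aad → big-endian bytes:
  [0]=0x3a  [1]=0xad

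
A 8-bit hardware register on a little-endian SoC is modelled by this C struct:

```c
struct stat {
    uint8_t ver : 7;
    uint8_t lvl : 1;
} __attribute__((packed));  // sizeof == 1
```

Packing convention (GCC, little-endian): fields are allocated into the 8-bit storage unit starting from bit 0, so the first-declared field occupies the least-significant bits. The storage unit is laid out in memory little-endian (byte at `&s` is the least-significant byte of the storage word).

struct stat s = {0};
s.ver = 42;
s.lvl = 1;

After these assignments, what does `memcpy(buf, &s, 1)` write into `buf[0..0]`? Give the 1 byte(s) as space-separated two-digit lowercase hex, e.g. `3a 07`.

aa

ver (7b) val=42 bits=0x2a at bit 0: 0x2a
lvl (1b) val=1 bits=0x1 at bit 7: 0xaa
word = 0xaa → little-endian bytes:
  [0]=0xaa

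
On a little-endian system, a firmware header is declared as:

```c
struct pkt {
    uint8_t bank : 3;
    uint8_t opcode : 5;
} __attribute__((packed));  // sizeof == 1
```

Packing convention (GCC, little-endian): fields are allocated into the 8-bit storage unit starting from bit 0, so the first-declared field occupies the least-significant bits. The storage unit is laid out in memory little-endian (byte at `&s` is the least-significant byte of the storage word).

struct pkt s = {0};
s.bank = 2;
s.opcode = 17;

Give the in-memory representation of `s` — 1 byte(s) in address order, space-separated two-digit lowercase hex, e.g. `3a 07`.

[0+:3] bank=2 & 0x7 = 0x2; word=0x02
[3+:5] opcode=17 & 0x1f = 0x11; word=0x8a
word = 0x8a → little-endian bytes:
  [0]=0x8a

8a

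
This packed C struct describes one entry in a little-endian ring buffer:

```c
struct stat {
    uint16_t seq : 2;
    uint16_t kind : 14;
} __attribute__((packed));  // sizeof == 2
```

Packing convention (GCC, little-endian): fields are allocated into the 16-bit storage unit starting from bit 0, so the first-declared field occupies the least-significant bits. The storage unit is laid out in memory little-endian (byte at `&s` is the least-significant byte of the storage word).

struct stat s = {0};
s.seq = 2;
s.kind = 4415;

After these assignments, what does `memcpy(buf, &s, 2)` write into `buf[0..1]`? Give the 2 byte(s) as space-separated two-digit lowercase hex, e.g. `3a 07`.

fe 44

seq:2 = 2 → 0x2 << 0 → word 0x0002
kind:14 = 4415 → 0x113f << 2 → word 0x44fe
word = 0x44fe → little-endian bytes:
  [0]=0xfe  [1]=0x44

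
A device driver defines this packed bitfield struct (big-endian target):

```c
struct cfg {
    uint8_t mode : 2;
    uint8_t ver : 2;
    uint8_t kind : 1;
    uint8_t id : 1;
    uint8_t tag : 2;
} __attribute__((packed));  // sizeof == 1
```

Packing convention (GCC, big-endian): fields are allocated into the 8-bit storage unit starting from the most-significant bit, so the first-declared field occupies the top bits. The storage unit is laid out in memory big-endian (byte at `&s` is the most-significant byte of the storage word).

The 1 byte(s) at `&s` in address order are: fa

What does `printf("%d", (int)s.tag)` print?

[0]=0xfa (big-endian) → word 0xfa
mode:2 @ bit 6 → (0xfa>>6)&0x3 = 0x3
ver:2 @ bit 4 → (0xfa>>4)&0x3 = 0x3
kind:1 @ bit 3 → (0xfa>>3)&0x1 = 0x1
id:1 @ bit 2 → (0xfa>>2)&0x1 = 0x0
tag:2 @ bit 0 → (0xfa>>0)&0x3 = 0x2  ←

2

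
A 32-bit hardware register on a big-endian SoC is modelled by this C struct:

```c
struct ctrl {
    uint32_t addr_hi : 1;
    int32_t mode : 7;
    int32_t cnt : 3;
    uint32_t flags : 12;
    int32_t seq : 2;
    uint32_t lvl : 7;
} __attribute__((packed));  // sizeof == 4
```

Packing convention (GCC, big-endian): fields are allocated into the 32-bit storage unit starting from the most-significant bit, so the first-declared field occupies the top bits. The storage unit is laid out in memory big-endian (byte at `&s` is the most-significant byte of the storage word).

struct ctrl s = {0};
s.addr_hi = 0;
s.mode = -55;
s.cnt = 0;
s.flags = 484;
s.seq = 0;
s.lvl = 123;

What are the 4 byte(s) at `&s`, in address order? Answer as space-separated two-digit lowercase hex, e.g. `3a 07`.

49 03 c8 7b

[31+:1] addr_hi=0 & 0x1 = 0x0; word=0x00000000
[24+:7] mode=-55 & 0x7f = 0x49; word=0x49000000
[21+:3] cnt=0 & 0x7 = 0x0; word=0x49000000
[9+:12] flags=484 & 0xfff = 0x1e4; word=0x4903c800
[7+:2] seq=0 & 0x3 = 0x0; word=0x4903c800
[0+:7] lvl=123 & 0x7f = 0x7b; word=0x4903c87b
word = 0x4903c87b → big-endian bytes:
  [0]=0x49  [1]=0x03  [2]=0xc8  [3]=0x7b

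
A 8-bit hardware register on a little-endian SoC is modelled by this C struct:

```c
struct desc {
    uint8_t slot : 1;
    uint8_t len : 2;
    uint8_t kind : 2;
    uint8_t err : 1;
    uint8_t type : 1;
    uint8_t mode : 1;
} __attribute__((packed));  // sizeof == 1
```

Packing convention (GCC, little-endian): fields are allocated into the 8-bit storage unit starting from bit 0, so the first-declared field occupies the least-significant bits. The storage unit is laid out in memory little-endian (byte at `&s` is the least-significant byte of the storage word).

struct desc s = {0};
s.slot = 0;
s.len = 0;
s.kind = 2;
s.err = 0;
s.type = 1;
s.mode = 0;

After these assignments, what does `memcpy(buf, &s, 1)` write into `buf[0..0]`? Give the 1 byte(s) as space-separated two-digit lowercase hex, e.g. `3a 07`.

50

[0+:1] slot=0 & 0x1 = 0x0; word=0x00
[1+:2] len=0 & 0x3 = 0x0; word=0x00
[3+:2] kind=2 & 0x3 = 0x2; word=0x10
[5+:1] err=0 & 0x1 = 0x0; word=0x10
[6+:1] type=1 & 0x1 = 0x1; word=0x50
[7+:1] mode=0 & 0x1 = 0x0; word=0x50
word = 0x50 → little-endian bytes:
  [0]=0x50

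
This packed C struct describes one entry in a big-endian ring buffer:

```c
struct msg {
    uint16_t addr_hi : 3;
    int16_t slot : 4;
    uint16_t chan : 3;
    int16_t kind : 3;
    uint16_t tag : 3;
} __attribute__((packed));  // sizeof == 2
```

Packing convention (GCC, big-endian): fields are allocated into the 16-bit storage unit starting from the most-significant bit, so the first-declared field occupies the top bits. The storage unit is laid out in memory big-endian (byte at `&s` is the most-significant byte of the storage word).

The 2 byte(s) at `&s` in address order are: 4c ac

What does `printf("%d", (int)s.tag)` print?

[0]=0x4c [1]=0xac (big-endian) → word 0x4cac
addr_hi [13+:3] = (word>>13) & 0x7 = 2
slot [9+:4] = (word>>9) & 0xf = 6
chan [6+:3] = (word>>6) & 0x7 = 2
kind [3+:3] = (word>>3) & 0x7 = 5
tag [0+:3] = (word>>0) & 0x7 = 4  ←

4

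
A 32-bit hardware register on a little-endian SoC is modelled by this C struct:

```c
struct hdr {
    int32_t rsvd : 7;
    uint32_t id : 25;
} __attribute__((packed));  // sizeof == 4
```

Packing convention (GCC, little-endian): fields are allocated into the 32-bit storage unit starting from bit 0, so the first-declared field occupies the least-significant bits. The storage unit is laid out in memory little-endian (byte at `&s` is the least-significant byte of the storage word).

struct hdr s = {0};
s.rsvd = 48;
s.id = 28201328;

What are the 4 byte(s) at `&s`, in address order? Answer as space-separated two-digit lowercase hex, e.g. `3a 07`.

rsvd:7 = 48 → 0x30 << 0 → word 0x00000030
id:25 = 28201328 → 0x1ae5170 << 7 → word 0xd728b830
word = 0xd728b830 → little-endian bytes:
  [0]=0x30  [1]=0xb8  [2]=0x28  [3]=0xd7

30 b8 28 d7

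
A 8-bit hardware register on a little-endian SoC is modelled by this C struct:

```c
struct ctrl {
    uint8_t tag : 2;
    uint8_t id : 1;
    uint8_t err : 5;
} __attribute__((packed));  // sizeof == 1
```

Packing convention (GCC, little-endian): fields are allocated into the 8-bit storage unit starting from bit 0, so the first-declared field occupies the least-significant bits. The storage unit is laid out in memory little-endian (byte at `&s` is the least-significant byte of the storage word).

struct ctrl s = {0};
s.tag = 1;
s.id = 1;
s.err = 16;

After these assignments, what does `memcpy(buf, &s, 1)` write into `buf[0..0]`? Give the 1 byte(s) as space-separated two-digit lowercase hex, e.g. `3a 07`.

tag:2 = 1 → 0x1 << 0 → word 0x01
id:1 = 1 → 0x1 << 2 → word 0x05
err:5 = 16 → 0x10 << 3 → word 0x85
word = 0x85 → little-endian bytes:
  [0]=0x85

85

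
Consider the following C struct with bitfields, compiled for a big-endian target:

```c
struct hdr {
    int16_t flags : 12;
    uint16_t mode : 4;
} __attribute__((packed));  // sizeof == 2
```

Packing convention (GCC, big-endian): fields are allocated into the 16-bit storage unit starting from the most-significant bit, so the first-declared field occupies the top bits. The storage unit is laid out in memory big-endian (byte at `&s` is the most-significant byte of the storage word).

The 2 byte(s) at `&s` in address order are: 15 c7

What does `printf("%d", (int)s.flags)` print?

[0]=0x15 [1]=0xc7 (big-endian) → word 0x15c7
flags:12 @ bit 4 → (0x15c7>>4)&0xfff = 0x15c  ←
mode:4 @ bit 0 → (0x15c7>>0)&0xf = 0x7
flags signed 12b, MSB=0: value = 348

348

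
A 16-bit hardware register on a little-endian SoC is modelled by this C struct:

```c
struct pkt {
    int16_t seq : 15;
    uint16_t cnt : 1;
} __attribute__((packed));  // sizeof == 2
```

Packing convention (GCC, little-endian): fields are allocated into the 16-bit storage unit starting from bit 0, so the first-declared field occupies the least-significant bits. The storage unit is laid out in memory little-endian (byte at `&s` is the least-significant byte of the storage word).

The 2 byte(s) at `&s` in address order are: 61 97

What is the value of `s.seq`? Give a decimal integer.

[0]=0x61 [1]=0x97 (little-endian) → word 0x9761
seq:15 @ bit 0 → (0x9761>>0)&0x7fff = 0x1761  ←
cnt:1 @ bit 15 → (0x9761>>15)&0x1 = 0x1
seq signed 15b, MSB=0: value = 5985

5985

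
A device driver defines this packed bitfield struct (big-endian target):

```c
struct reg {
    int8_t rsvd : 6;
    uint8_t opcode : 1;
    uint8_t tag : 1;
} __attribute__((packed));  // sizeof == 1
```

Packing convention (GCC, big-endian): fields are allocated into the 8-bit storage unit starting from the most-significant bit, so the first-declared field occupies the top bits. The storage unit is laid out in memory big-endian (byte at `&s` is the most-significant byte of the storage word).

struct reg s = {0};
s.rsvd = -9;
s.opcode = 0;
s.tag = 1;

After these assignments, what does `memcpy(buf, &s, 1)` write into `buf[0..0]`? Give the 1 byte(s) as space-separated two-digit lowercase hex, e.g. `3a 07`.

dd

rsvd (6b) val=-9 bits=0x37 at bit 2: 0xdc
opcode (1b) val=0 bits=0x0 at bit 1: 0xdc
tag (1b) val=1 bits=0x1 at bit 0: 0xdd
word = 0xdd → big-endian bytes:
  [0]=0xdd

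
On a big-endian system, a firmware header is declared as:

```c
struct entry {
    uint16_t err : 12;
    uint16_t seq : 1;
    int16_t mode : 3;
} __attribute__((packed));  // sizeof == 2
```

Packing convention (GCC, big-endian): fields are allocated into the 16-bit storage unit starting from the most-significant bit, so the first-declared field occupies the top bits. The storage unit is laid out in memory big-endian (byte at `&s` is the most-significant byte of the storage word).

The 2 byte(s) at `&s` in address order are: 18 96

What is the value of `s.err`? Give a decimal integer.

[0]=0x18 [1]=0x96 (big-endian) → word 0x1896
err:12 @ bit 4 → (0x1896>>4)&0xfff = 0x189  ←
seq:1 @ bit 3 → (0x1896>>3)&0x1 = 0x0
mode:3 @ bit 0 → (0x1896>>0)&0x7 = 0x6

393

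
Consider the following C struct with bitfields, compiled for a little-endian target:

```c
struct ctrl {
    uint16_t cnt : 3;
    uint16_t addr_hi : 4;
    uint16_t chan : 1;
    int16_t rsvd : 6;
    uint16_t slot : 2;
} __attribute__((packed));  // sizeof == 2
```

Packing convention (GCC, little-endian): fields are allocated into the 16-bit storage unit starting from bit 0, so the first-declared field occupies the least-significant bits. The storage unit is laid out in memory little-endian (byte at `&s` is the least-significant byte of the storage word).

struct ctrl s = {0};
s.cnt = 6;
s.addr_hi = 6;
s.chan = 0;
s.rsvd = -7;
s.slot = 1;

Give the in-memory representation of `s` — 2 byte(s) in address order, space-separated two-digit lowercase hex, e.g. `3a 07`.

cnt:3 = 6 → 0x6 << 0 → word 0x0006
addr_hi:4 = 6 → 0x6 << 3 → word 0x0036
chan:1 = 0 → 0x0 << 7 → word 0x0036
rsvd:6 = -7 → 0x39 << 8 → word 0x3936
slot:2 = 1 → 0x1 << 14 → word 0x7936
word = 0x7936 → little-endian bytes:
  [0]=0x36  [1]=0x79

36 79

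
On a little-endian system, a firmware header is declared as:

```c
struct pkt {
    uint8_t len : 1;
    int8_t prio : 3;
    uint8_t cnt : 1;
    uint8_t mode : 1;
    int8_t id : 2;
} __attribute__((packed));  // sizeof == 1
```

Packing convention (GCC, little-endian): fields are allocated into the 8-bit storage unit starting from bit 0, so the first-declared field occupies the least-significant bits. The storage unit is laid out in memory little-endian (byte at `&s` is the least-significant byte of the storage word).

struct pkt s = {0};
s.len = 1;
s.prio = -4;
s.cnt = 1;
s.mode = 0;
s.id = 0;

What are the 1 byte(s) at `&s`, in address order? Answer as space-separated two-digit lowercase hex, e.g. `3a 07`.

len:1 = 1 → 0x1 << 0 → word 0x01
prio:3 = -4 → 0x4 << 1 → word 0x09
cnt:1 = 1 → 0x1 << 4 → word 0x19
mode:1 = 0 → 0x0 << 5 → word 0x19
id:2 = 0 → 0x0 << 6 → word 0x19
word = 0x19 → little-endian bytes:
  [0]=0x19

19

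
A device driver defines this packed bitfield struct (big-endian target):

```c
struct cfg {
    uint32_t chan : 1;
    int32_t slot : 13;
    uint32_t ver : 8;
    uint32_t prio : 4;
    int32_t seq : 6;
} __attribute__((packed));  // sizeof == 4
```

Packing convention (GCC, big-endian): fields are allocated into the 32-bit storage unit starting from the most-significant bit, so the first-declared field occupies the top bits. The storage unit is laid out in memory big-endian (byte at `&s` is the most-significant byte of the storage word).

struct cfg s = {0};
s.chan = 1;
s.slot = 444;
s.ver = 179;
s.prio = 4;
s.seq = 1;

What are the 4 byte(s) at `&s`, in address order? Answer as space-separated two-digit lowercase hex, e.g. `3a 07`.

86 f2 cd 01

chan (1b) val=1 bits=0x1 at bit 31: 0x80000000
slot (13b) val=444 bits=0x1bc at bit 18: 0x86f00000
ver (8b) val=179 bits=0xb3 at bit 10: 0x86f2cc00
prio (4b) val=4 bits=0x4 at bit 6: 0x86f2cd00
seq (6b) val=1 bits=0x1 at bit 0: 0x86f2cd01
word = 0x86f2cd01 → big-endian bytes:
  [0]=0x86  [1]=0xf2  [2]=0xcd  [3]=0x01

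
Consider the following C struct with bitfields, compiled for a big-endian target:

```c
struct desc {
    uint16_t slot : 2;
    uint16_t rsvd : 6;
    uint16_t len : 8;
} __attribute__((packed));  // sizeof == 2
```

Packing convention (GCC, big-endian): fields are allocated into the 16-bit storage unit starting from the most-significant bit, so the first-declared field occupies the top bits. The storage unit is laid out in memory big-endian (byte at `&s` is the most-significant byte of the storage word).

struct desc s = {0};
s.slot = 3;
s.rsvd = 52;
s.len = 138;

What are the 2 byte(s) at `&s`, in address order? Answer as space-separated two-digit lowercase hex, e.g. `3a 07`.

slot:2 = 3 → 0x3 << 14 → word 0xc000
rsvd:6 = 52 → 0x34 << 8 → word 0xf400
len:8 = 138 → 0x8a << 0 → word 0xf48a
word = 0xf48a → big-endian bytes:
  [0]=0xf4  [1]=0x8a

f4 8a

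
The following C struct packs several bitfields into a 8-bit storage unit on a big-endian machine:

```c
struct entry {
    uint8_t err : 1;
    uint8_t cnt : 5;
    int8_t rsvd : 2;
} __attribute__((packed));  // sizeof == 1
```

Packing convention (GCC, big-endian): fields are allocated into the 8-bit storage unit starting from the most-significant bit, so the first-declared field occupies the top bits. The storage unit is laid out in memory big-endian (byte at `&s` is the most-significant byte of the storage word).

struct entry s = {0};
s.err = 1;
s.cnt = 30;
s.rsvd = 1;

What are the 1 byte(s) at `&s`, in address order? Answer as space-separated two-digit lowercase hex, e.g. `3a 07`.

err:1 = 1 → 0x1 << 7 → word 0x80
cnt:5 = 30 → 0x1e << 2 → word 0xf8
rsvd:2 = 1 → 0x1 << 0 → word 0xf9
word = 0xf9 → big-endian bytes:
  [0]=0xf9

f9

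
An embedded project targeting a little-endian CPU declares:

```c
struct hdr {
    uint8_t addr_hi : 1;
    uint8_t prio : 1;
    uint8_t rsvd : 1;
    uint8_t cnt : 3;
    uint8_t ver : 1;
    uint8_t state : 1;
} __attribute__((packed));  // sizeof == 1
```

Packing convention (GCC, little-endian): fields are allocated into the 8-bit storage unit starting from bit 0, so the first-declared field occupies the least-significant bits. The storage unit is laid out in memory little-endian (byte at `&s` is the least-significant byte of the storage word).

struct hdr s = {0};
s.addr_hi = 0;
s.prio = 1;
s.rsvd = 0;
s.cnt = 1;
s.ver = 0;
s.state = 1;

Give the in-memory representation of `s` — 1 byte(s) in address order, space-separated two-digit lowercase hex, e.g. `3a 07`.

8a

[0+:1] addr_hi=0 & 0x1 = 0x0; word=0x00
[1+:1] prio=1 & 0x1 = 0x1; word=0x02
[2+:1] rsvd=0 & 0x1 = 0x0; word=0x02
[3+:3] cnt=1 & 0x7 = 0x1; word=0x0a
[6+:1] ver=0 & 0x1 = 0x0; word=0x0a
[7+:1] state=1 & 0x1 = 0x1; word=0x8a
word = 0x8a → little-endian bytes:
  [0]=0x8a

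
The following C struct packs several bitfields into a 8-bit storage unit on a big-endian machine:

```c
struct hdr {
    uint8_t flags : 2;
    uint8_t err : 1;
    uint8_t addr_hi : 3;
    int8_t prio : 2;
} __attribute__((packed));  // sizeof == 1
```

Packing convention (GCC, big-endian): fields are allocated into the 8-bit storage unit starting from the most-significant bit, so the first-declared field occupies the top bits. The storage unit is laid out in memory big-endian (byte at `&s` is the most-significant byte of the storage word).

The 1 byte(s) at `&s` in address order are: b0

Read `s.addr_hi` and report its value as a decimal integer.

[0]=0xb0 (big-endian) → word 0xb0
flags:2 @ bit 6 → (0xb0>>6)&0x3 = 0x2
err:1 @ bit 5 → (0xb0>>5)&0x1 = 0x1
addr_hi:3 @ bit 2 → (0xb0>>2)&0x7 = 0x4  ←
prio:2 @ bit 0 → (0xb0>>0)&0x3 = 0x0

4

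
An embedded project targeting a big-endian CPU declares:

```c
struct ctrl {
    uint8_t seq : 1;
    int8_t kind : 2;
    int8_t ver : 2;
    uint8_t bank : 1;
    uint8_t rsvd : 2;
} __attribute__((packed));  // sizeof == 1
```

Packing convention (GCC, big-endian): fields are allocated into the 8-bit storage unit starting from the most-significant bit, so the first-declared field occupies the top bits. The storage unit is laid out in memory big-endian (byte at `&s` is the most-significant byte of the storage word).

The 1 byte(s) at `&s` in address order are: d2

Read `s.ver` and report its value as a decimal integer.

-2

[0]=0xd2 (big-endian) → word 0xd2
seq:1 @ bit 7 → (0xd2>>7)&0x1 = 0x1
kind:2 @ bit 5 → (0xd2>>5)&0x3 = 0x2
ver:2 @ bit 3 → (0xd2>>3)&0x3 = 0x2  ←
bank:1 @ bit 2 → (0xd2>>2)&0x1 = 0x0
rsvd:2 @ bit 0 → (0xd2>>0)&0x3 = 0x2
ver signed 2b, MSB=1: 2 - 4 = -2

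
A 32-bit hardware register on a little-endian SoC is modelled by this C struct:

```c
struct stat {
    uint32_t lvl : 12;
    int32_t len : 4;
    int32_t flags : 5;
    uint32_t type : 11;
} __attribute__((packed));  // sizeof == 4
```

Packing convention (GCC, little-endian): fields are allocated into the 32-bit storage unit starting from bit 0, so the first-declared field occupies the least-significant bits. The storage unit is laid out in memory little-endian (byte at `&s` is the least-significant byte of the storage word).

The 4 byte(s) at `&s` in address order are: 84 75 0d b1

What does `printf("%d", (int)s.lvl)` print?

[0]=0x84 [1]=0x75 [2]=0x0d [3]=0xb1 (little-endian) → word 0xb10d7584
lvl:12 @ bit 0 → (0xb10d7584>>0)&0xfff = 0x584  ←
len:4 @ bit 12 → (0xb10d7584>>12)&0xf = 0x7
flags:5 @ bit 16 → (0xb10d7584>>16)&0x1f = 0xd
type:11 @ bit 21 → (0xb10d7584>>21)&0x7ff = 0x588

1412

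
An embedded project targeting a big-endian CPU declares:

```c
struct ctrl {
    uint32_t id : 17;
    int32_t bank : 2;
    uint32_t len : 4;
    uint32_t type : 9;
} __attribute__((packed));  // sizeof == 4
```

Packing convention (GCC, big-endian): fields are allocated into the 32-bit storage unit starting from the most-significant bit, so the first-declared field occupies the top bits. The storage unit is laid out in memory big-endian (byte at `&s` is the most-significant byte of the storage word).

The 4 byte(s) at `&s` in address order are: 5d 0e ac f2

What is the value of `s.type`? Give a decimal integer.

242

[0]=0x5d [1]=0x0e [2]=0xac [3]=0xf2 (big-endian) → word 0x5d0eacf2
id:17 @ bit 15 → (0x5d0eacf2>>15)&0x1ffff = 0xba1d
bank:2 @ bit 13 → (0x5d0eacf2>>13)&0x3 = 0x1
len:4 @ bit 9 → (0x5d0eacf2>>9)&0xf = 0x6
type:9 @ bit 0 → (0x5d0eacf2>>0)&0x1ff = 0xf2  ←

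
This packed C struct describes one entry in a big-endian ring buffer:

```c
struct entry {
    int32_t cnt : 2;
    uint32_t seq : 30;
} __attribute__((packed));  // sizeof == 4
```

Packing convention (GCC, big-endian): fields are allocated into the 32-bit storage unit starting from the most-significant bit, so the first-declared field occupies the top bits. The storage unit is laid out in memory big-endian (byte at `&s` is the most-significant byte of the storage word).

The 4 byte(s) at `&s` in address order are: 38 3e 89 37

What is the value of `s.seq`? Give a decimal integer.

943622455

[0]=0x38 [1]=0x3e [2]=0x89 [3]=0x37 (big-endian) → word 0x383e8937
cnt:2 @ bit 30 → (0x383e8937>>30)&0x3 = 0x0
seq:30 @ bit 0 → (0x383e8937>>0)&0x3fffffff = 0x383e8937  ←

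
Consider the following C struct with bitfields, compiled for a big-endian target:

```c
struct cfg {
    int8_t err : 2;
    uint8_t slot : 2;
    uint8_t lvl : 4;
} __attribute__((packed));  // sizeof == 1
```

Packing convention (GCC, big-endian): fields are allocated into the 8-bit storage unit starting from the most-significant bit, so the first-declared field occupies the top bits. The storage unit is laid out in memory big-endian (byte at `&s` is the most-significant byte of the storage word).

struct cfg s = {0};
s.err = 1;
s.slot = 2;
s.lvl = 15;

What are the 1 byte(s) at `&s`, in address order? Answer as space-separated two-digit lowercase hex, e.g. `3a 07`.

6f

[6+:2] err=1 & 0x3 = 0x1; word=0x40
[4+:2] slot=2 & 0x3 = 0x2; word=0x60
[0+:4] lvl=15 & 0xf = 0xf; word=0x6f
word = 0x6f → big-endian bytes:
  [0]=0x6f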